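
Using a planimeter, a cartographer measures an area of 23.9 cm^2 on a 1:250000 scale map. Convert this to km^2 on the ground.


ground_area = 23.9 * (250000/100)^2 = 149375000.0 m^2 = 149.375 km^2

149.375 km^2


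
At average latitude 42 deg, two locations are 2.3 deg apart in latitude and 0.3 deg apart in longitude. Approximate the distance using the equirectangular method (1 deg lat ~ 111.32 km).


dlat_km = 2.3 * 111.32 = 256.036
dlon_km = 0.3 * 111.32 * cos(42) ≈ 24.818
dist = sqrt(256.036^2 + 24.818^2) ≈ 257.2 km

257.2 km


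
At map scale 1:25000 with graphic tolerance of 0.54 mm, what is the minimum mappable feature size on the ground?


ground = 0.54 mm * 25000 / 1000 = 13.5 m

13.5 m


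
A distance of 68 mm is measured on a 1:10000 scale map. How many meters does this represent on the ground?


ground = 68 mm * 10000 / 1000 = 680.0 m

680.0 m


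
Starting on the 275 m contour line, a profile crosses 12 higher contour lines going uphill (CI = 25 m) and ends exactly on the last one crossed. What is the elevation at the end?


elevation = 275 + 12 * 25 = 575 m

575 m


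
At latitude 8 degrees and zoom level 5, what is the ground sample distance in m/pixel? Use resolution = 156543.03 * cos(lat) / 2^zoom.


res = 156543.03 * cos(8) / 2^5 = 156543.03 * 0.99026807 / 32 = 4844.36 m/pixel

4844.36 m/pixel


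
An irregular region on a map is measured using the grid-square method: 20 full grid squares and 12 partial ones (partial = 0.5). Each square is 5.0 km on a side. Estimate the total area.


effective squares = 20 + 12 * 0.5 = 26.0
area = 26.0 * 25.0 = 650.0 km^2

650.0 km^2


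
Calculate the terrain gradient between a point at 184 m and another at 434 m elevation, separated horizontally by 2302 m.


gradient = (434 - 184) / 2302 = 250 / 2302 = 0.1086

0.1086


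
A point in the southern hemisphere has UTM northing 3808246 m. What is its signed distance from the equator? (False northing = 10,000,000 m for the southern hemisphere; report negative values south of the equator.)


For southern: actual = 3808246 - 10000000 = -6191754 m

-6191754 m


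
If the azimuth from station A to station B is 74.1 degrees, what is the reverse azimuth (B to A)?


back azimuth = (74.1 + 180) mod 360 = 254.1 degrees

254.1 degrees


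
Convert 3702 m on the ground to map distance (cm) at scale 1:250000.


map_cm = 3702 * 100 / 250000 = 1.4808 cm ≈ 1.48 cm

1.48 cm


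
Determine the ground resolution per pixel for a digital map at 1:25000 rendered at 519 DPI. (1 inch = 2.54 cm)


pixel_cm = 2.54 / 519 ≈ 0.004894 cm
ground = pixel_cm * 25000 / 100 = 2.54 * 25000 / (519 * 100) = 63500 / 51900 ≈ 1.22 m

1.22 m


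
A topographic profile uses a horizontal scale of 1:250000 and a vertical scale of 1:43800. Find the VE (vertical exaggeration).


VE = horizontal_scale / vertical_scale = 250000 / 43800 ≈ 5.7

5.7x


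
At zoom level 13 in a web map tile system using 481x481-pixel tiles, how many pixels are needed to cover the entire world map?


tiles per axis = 2^13 = 8192
total tiles = 8192^2 = 67108864
pixels per axis = 8192 * 481 = 3940352
total pixels = 3940352^2 = 15526373883904

15526373883904 pixels


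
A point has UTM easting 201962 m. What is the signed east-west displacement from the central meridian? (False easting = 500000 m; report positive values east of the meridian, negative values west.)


displacement = 201962 - 500000 = -298038 m

-298038 m


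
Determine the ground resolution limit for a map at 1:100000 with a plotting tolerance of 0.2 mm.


ground = 0.2 mm * 100000 / 1000 = 20.0 m

20.0 m


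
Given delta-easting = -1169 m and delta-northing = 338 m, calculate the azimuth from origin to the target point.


az = atan2(-1169, 338) = -73.9 deg
adjusted to 0-360: 286.1 degrees

286.1 degrees


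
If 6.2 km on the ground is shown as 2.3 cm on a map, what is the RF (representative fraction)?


ground = 6.2 km = 620000 cm; RF denominator = ground / map = 620000 / 2.3 ≈ 269565; RF = 1:269565

1:269565


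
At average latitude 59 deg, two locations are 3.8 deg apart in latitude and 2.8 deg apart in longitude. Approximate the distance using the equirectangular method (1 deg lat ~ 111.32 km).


dlat_km = 3.8 * 111.32 = 423.016
dlon_km = 2.8 * 111.32 * cos(59) ≈ 160.535
dist = sqrt(423.016^2 + 160.535^2) ≈ 452.5 km

452.5 km


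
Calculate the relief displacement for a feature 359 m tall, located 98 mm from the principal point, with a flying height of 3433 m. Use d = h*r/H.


d = h * r / H = 359 * 98 / 3433 = 10.25 mm

10.25 mm


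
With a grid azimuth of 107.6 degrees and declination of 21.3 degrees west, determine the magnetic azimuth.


magnetic azimuth = grid azimuth - declination (east +ve)
mag_az = 107.6 - -21.3 = 128.9 degrees

128.9 degrees


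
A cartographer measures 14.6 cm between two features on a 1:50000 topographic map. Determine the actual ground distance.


ground = 14.6 cm * 50000 / 100 = 7300.0 m = 7.3 km

7.3 km


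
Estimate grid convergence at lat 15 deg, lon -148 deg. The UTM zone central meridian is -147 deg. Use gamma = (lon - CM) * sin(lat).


gamma = (-148 - -147) * sin(15) = -1 * 0.258819 = -0.259 degrees

-0.259 degrees


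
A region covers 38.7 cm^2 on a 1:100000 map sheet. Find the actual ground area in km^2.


ground_area = 38.7 * (100000/100)^2 = 38700000.0 m^2 = 38.7 km^2

38.7 km^2


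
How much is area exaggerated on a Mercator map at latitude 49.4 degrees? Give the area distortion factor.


area_distortion = 1/cos^2(49.4) = 2.361

2.361


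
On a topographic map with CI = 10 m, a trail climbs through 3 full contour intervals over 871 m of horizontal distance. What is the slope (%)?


elevation change = 3 * 10 = 30 m
slope = 30 / 871 * 100 = 3.4%

3.4%


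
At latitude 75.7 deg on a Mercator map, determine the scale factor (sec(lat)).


SF = 1 / cos(75.7) = 1 / 0.246999 = 4.049

4.049


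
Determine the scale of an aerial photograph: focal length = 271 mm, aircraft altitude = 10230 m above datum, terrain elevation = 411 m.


scale = f / (H - h) = 271 mm / 9819 m = 271 / 9819000 = 1:36232

1:36232


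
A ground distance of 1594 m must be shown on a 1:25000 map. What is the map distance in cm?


map_cm = 1594 * 100 / 25000 = 6.376 cm ≈ 6.38 cm

6.38 cm


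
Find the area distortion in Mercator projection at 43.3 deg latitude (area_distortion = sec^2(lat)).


area_distortion = 1/cos^2(43.3) = 1.888

1.888


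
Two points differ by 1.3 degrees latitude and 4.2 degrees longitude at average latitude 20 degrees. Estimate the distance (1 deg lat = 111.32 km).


dlat_km = 1.3 * 111.32 = 144.716
dlon_km = 4.2 * 111.32 * cos(20) ≈ 439.348
dist = sqrt(144.716^2 + 439.348^2) ≈ 462.6 km

462.6 km


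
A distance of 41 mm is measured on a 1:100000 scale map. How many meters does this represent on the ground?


ground = 41 mm * 100000 / 1000 = 4100.0 m

4100.0 m


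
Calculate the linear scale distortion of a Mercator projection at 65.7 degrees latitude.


SF = 1 / cos(65.7) = 1 / 0.411514 = 2.43

2.43


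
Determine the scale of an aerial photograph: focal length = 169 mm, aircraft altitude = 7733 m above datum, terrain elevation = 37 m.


scale = f / (H - h) = 169 mm / 7696 m = 169 / 7696000 = 1:45538

1:45538


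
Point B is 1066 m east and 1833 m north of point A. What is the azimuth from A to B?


az = atan2(1066, 1833) = 30.2 deg
adjusted to 0-360: 30.2 degrees

30.2 degrees


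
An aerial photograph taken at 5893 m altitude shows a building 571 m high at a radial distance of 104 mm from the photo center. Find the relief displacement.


d = h * r / H = 571 * 104 / 5893 = 10.08 mm

10.08 mm


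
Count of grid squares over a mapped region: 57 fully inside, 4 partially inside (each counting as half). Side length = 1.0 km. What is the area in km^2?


effective squares = 57 + 4 * 0.5 = 59.0
area = 59.0 * 1.0 = 59.0 km^2

59.0 km^2


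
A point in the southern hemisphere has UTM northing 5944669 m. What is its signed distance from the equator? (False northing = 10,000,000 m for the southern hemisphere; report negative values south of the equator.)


For southern: actual = 5944669 - 10000000 = -4055331 m

-4055331 m


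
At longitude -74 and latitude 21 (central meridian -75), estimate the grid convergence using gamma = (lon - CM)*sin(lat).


gamma = (-74 - -75) * sin(21) = 1 * 0.358368 = 0.358 degrees

0.358 degrees


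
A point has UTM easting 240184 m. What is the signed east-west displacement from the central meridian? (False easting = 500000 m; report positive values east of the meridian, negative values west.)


displacement = 240184 - 500000 = -259816 m

-259816 m


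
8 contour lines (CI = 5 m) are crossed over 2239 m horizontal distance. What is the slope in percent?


elevation change = 8 * 5 = 40 m
slope = 40 / 2239 * 100 = 1.8%

1.8%


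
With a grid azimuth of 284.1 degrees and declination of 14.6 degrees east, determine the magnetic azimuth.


magnetic azimuth = grid azimuth - declination (east +ve)
mag_az = 284.1 - 14.6 = 269.5 degrees

269.5 degrees


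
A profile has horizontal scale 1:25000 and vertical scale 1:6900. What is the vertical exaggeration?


VE = horizontal_scale / vertical_scale = 25000 / 6900 ≈ 3.6

3.6x


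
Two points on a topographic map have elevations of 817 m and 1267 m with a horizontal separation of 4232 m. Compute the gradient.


gradient = (1267 - 817) / 4232 = 450 / 4232 = 0.1063

0.1063


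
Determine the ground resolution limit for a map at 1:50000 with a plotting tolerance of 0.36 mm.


ground = 0.36 mm * 50000 / 1000 = 18.0 m

18.0 m


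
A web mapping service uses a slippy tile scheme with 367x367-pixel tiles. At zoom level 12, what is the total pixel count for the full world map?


tiles per axis = 2^12 = 4096
total tiles = 4096^2 = 16777216
pixels per axis = 4096 * 367 = 1503232
total pixels = 1503232^2 = 2259706445824

2259706445824 pixels


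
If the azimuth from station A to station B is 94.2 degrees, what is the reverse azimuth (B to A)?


back azimuth = (94.2 + 180) mod 360 = 274.2 degrees

274.2 degrees


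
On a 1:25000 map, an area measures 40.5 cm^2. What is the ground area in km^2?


ground_area = 40.5 * (25000/100)^2 = 2531250.0 m^2 = 2.53125 km^2 ≈ 2.531 km^2

2.531 km^2


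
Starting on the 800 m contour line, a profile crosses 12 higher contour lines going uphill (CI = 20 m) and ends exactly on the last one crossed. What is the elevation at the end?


elevation = 800 + 12 * 20 = 1040 m

1040 m


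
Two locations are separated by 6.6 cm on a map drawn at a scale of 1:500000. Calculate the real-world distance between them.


ground = 6.6 cm * 500000 / 100 = 33000.0 m = 33.0 km

33.0 km


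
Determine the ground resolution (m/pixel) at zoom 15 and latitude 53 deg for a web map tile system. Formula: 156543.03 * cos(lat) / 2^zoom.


res = 156543.03 * cos(53) / 2^15 = 156543.03 * 0.60181502 / 32768 = 2.88 m/pixel

2.88 m/pixel


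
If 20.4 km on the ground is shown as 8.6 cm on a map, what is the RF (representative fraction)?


ground = 20.4 km = 2040000 cm; RF denominator = ground / map = 2040000 / 8.6 ≈ 237209; RF = 1:237209

1:237209


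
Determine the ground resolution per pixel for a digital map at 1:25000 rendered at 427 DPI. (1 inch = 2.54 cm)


pixel_cm = 2.54 / 427 ≈ 0.005948 cm
ground = pixel_cm * 25000 / 100 = 2.54 * 25000 / (427 * 100) = 63500 / 42700 ≈ 1.49 m

1.49 m


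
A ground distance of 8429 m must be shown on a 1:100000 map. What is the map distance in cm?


map_cm = 8429 * 100 / 100000 = 8.429 cm ≈ 8.43 cm

8.43 cm


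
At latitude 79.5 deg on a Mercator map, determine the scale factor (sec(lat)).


SF = 1 / cos(79.5) = 1 / 0.182236 = 5.487

5.487


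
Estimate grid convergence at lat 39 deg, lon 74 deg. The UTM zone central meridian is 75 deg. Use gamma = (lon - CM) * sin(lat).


gamma = (74 - 75) * sin(39) = -1 * 0.62932 = -0.629 degrees

-0.629 degrees


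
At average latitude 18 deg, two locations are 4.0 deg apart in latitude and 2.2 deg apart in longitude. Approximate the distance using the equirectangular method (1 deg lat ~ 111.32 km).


dlat_km = 4.0 * 111.32 = 445.28
dlon_km = 2.2 * 111.32 * cos(18) ≈ 232.918
dist = sqrt(445.28^2 + 232.918^2) ≈ 502.5 km

502.5 km


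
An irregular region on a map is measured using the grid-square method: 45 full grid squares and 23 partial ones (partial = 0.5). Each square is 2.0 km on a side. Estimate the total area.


effective squares = 45 + 23 * 0.5 = 56.5
area = 56.5 * 4.0 = 226.0 km^2

226.0 km^2


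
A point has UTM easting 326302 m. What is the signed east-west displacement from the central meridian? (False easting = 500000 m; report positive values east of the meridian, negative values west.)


displacement = 326302 - 500000 = -173698 m

-173698 m


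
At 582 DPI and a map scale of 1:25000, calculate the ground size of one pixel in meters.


pixel_cm = 2.54 / 582 ≈ 0.004364 cm
ground = pixel_cm * 25000 / 100 = 2.54 * 25000 / (582 * 100) = 63500 / 58200 ≈ 1.09 m

1.09 m


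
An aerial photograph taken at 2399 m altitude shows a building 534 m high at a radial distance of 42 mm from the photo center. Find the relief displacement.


d = h * r / H = 534 * 42 / 2399 = 9.35 mm

9.35 mm


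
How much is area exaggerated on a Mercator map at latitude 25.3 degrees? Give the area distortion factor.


area_distortion = 1/cos^2(25.3) = 1.223

1.223


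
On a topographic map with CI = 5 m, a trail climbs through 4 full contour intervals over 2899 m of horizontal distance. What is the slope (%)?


elevation change = 4 * 5 = 20 m
slope = 20 / 2899 * 100 = 0.7%

0.7%


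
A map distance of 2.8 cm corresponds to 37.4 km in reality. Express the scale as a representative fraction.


ground = 37.4 km = 3740000 cm; RF denominator = ground / map = 3740000 / 2.8 ≈ 1335714; RF = 1:1335714

1:1335714


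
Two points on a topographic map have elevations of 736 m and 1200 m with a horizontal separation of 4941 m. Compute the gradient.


gradient = (1200 - 736) / 4941 = 464 / 4941 = 0.0939

0.0939


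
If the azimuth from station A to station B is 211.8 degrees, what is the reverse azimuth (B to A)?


back azimuth = (211.8 + 180) mod 360 = 31.8 degrees

31.8 degrees


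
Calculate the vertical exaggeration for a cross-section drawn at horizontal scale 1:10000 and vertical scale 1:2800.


VE = horizontal_scale / vertical_scale = 10000 / 2800 ≈ 3.6

3.6x


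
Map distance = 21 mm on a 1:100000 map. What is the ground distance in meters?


ground = 21 mm * 100000 / 1000 = 2100.0 m

2100.0 m


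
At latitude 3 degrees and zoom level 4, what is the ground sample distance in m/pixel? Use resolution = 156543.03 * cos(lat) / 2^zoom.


res = 156543.03 * cos(3) / 2^4 = 156543.03 * 0.99862953 / 16 = 9770.53 m/pixel

9770.53 m/pixel


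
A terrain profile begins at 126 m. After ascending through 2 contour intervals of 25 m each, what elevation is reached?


elevation = 126 + 2 * 25 = 176 m

176 m


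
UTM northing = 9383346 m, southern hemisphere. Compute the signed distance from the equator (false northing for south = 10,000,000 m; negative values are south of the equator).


For southern: actual = 9383346 - 10000000 = -616654 m

-616654 m


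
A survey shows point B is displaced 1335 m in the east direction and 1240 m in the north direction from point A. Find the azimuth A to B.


az = atan2(1335, 1240) = 47.1 deg
adjusted to 0-360: 47.1 degrees

47.1 degrees


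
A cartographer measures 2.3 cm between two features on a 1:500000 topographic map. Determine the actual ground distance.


ground = 2.3 cm * 500000 / 100 = 11500.0 m = 11.5 km

11.5 km


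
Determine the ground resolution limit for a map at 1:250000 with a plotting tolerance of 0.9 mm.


ground = 0.9 mm * 250000 / 1000 = 225.0 m

225.0 m


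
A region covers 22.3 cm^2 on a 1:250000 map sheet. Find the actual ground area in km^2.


ground_area = 22.3 * (250000/100)^2 = 139375000.0 m^2 = 139.375 km^2

139.375 km^2


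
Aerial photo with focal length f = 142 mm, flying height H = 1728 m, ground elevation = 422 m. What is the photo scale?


scale = f / (H - h) = 142 mm / 1306 m = 142 / 1306000 = 1:9197

1:9197


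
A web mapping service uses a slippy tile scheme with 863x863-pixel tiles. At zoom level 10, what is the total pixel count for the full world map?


tiles per axis = 2^10 = 1024
total tiles = 1024^2 = 1048576
pixels per axis = 1024 * 863 = 883712
total pixels = 883712^2 = 780946898944

780946898944 pixels


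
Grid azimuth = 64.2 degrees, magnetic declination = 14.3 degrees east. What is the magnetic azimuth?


magnetic azimuth = grid azimuth - declination (east +ve)
mag_az = 64.2 - 14.3 = 49.9 degrees

49.9 degrees


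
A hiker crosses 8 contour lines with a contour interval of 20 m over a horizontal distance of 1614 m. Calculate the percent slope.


elevation change = 8 * 20 = 160 m
slope = 160 / 1614 * 100 = 9.9%

9.9%


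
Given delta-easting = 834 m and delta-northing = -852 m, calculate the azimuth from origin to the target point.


az = atan2(834, -852) = 135.6 deg
adjusted to 0-360: 135.6 degrees

135.6 degrees


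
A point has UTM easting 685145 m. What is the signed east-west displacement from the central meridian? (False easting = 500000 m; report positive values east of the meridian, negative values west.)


displacement = 685145 - 500000 = 185145 m

185145 m


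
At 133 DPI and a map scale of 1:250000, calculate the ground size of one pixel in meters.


pixel_cm = 2.54 / 133 ≈ 0.019098 cm
ground = pixel_cm * 250000 / 100 = 2.54 * 250000 / (133 * 100) = 635000 / 13300 ≈ 47.74 m

47.74 m


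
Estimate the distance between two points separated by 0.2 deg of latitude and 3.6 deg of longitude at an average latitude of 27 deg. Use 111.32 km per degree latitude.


dlat_km = 0.2 * 111.32 = 22.264
dlon_km = 3.6 * 111.32 * cos(27) ≈ 357.073
dist = sqrt(22.264^2 + 357.073^2) ≈ 357.8 km

357.8 km


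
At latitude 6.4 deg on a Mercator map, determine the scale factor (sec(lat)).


SF = 1 / cos(6.4) = 1 / 0.993768 = 1.006

1.006


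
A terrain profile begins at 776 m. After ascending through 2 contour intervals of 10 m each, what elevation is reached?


elevation = 776 + 2 * 10 = 796 m

796 m


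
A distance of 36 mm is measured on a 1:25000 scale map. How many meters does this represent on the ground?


ground = 36 mm * 25000 / 1000 = 900.0 m

900.0 m


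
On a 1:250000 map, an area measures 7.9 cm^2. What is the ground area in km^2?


ground_area = 7.9 * (250000/100)^2 = 49375000.0 m^2 = 49.375 km^2

49.375 km^2


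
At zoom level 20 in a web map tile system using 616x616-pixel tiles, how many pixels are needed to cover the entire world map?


tiles per axis = 2^20 = 1048576
total tiles = 1048576^2 = 1099511627776
pixels per axis = 1048576 * 616 = 645922816
total pixels = 645922816^2 = 417216284229369856

417216284229369856 pixels


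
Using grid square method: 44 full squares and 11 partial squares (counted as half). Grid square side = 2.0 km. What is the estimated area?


effective squares = 44 + 11 * 0.5 = 49.5
area = 49.5 * 4.0 = 198.0 km^2

198.0 km^2


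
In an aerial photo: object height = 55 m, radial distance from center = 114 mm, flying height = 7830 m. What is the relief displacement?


d = h * r / H = 55 * 114 / 7830 = 0.8 mm

0.8 mm


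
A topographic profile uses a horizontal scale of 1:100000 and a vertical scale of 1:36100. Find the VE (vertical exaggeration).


VE = horizontal_scale / vertical_scale = 100000 / 36100 ≈ 2.8

2.8x


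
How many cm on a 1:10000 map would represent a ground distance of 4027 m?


map_cm = 4027 * 100 / 10000 = 40.27 cm

40.27 cm


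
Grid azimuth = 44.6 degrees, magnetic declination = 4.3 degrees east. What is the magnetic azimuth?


magnetic azimuth = grid azimuth - declination (east +ve)
mag_az = 44.6 - 4.3 = 40.3 degrees

40.3 degrees


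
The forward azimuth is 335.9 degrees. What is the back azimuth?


back azimuth = (335.9 + 180) mod 360 = 155.9 degrees

155.9 degrees


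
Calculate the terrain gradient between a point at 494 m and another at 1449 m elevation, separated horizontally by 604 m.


gradient = (1449 - 494) / 604 = 955 / 604 = 1.5811

1.5811


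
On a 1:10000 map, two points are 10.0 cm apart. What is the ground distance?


ground = 10.0 cm * 10000 / 100 = 1000.0 m = 1.0 km

1.0 km


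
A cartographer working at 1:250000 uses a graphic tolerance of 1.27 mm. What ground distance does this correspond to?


ground = 1.27 mm * 250000 / 1000 = 317.5 m

317.5 m


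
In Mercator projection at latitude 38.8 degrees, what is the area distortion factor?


area_distortion = 1/cos^2(38.8) = 1.646

1.646


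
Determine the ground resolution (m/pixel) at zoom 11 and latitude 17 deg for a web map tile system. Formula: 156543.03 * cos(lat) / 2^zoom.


res = 156543.03 * cos(17) / 2^11 = 156543.03 * 0.95630476 / 2048 = 73.1 m/pixel

73.1 m/pixel


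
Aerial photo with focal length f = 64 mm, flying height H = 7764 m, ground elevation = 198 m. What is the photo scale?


scale = f / (H - h) = 64 mm / 7566 m = 64 / 7566000 = 1:118219

1:118219


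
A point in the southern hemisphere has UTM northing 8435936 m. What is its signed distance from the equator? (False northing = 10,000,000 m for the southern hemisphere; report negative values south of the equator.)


For southern: actual = 8435936 - 10000000 = -1564064 m

-1564064 m


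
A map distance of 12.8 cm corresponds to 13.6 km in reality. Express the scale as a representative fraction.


ground = 13.6 km = 1360000 cm; RF denominator = ground / map = 1360000 / 12.8 = 106250; RF = 1:106250

1:106250


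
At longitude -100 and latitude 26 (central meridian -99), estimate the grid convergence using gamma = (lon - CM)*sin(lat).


gamma = (-100 - -99) * sin(26) = -1 * 0.438371 = -0.438 degrees

-0.438 degrees


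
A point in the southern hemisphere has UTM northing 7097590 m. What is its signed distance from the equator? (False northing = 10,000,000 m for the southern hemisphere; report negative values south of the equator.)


For southern: actual = 7097590 - 10000000 = -2902410 m

-2902410 m


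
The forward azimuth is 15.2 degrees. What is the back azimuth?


back azimuth = (15.2 + 180) mod 360 = 195.2 degrees

195.2 degrees


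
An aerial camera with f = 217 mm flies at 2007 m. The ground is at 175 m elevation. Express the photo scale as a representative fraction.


scale = f / (H - h) = 217 mm / 1832 m = 217 / 1832000 = 1:8442

1:8442


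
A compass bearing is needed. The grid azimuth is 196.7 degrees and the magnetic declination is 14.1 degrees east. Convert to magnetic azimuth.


magnetic azimuth = grid azimuth - declination (east +ve)
mag_az = 196.7 - 14.1 = 182.6 degrees

182.6 degrees


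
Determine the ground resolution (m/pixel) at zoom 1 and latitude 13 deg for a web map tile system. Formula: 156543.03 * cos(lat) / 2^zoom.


res = 156543.03 * cos(13) / 2^1 = 156543.03 * 0.97437006 / 2 = 76265.42 m/pixel

76265.42 m/pixel


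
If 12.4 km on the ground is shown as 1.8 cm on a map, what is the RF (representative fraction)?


ground = 12.4 km = 1240000 cm; RF denominator = ground / map = 1240000 / 1.8 ≈ 688889; RF = 1:688889

1:688889


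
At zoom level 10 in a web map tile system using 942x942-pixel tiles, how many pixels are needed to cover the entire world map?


tiles per axis = 2^10 = 1024
total tiles = 1024^2 = 1048576
pixels per axis = 1024 * 942 = 964608
total pixels = 964608^2 = 930468593664

930468593664 pixels


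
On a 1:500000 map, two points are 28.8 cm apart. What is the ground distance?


ground = 28.8 cm * 500000 / 100 = 144000.0 m = 144.0 km

144.0 km


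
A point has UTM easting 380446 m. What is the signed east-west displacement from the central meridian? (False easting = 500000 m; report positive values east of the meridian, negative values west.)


displacement = 380446 - 500000 = -119554 m

-119554 m


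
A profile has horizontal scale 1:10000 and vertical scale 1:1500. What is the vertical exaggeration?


VE = horizontal_scale / vertical_scale = 10000 / 1500 ≈ 6.7

6.7x


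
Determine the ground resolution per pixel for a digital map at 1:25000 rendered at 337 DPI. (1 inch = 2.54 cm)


pixel_cm = 2.54 / 337 ≈ 0.007537 cm
ground = pixel_cm * 25000 / 100 = 2.54 * 25000 / (337 * 100) = 63500 / 33700 ≈ 1.88 m

1.88 m


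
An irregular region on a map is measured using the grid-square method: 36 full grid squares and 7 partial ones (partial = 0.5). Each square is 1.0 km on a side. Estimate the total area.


effective squares = 36 + 7 * 0.5 = 39.5
area = 39.5 * 1.0 = 39.5 km^2

39.5 km^2


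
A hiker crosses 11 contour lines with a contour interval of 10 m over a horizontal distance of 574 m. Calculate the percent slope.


elevation change = 11 * 10 = 110 m
slope = 110 / 574 * 100 = 19.2%

19.2%


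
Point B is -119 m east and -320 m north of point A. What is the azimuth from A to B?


az = atan2(-119, -320) = -159.6 deg
adjusted to 0-360: 200.4 degrees

200.4 degrees


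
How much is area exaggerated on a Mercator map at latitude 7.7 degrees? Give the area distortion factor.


area_distortion = 1/cos^2(7.7) = 1.018

1.018


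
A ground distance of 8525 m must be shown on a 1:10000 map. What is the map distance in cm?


map_cm = 8525 * 100 / 10000 = 85.25 cm

85.25 cm


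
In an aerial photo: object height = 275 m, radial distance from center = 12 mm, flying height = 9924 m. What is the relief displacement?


d = h * r / H = 275 * 12 / 9924 = 0.33 mm

0.33 mm


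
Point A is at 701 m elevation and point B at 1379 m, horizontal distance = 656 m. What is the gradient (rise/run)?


gradient = (1379 - 701) / 656 = 678 / 656 = 1.0335

1.0335


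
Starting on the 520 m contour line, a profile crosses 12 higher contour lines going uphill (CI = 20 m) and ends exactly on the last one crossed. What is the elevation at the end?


elevation = 520 + 12 * 20 = 760 m

760 m


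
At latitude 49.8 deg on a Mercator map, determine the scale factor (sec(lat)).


SF = 1 / cos(49.8) = 1 / 0.645458 = 1.549

1.549


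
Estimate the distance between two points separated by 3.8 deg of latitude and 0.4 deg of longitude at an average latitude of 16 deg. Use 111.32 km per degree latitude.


dlat_km = 3.8 * 111.32 = 423.016
dlon_km = 0.4 * 111.32 * cos(16) ≈ 42.803
dist = sqrt(423.016^2 + 42.803^2) ≈ 425.2 km

425.2 km


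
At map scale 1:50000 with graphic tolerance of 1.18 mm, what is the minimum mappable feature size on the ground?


ground = 1.18 mm * 50000 / 1000 = 59.0 m

59.0 m


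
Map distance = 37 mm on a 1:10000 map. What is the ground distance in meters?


ground = 37 mm * 10000 / 1000 = 370.0 m

370.0 m


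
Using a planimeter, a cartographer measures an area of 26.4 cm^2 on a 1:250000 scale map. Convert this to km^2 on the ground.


ground_area = 26.4 * (250000/100)^2 = 165000000.0 m^2 = 165.0 km^2

165.0 km^2


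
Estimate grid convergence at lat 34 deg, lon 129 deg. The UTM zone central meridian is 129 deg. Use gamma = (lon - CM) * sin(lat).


gamma = (129 - 129) * sin(34) = 0 * 0.559193 = 0.0 degrees

0.0 degrees


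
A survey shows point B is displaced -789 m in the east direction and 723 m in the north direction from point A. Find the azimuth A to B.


az = atan2(-789, 723) = -47.5 deg
adjusted to 0-360: 312.5 degrees

312.5 degrees


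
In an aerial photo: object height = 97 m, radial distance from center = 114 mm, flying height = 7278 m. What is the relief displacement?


d = h * r / H = 97 * 114 / 7278 = 1.52 mm

1.52 mm


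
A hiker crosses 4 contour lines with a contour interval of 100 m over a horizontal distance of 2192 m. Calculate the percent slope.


elevation change = 4 * 100 = 400 m
slope = 400 / 2192 * 100 = 18.2%

18.2%


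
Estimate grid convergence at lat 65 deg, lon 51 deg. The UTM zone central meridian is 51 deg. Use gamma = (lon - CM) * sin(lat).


gamma = (51 - 51) * sin(65) = 0 * 0.906308 = 0.0 degrees

0.0 degrees


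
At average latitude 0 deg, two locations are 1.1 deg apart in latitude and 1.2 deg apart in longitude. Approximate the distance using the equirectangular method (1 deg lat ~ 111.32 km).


dlat_km = 1.1 * 111.32 = 122.452
dlon_km = 1.2 * 111.32 * cos(0) ≈ 133.584
dist = sqrt(122.452^2 + 133.584^2) ≈ 181.2 km

181.2 km


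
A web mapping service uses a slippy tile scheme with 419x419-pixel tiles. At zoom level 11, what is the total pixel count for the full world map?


tiles per axis = 2^11 = 2048
total tiles = 2048^2 = 4194304
pixels per axis = 2048 * 419 = 858112
total pixels = 858112^2 = 736356204544

736356204544 pixels


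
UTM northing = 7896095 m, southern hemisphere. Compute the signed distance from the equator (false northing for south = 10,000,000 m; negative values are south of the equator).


For southern: actual = 7896095 - 10000000 = -2103905 m

-2103905 m


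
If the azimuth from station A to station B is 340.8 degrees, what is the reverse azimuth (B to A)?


back azimuth = (340.8 + 180) mod 360 = 160.8 degrees

160.8 degrees


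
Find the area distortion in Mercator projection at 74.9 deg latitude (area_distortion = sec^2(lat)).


area_distortion = 1/cos^2(74.9) = 14.736

14.736


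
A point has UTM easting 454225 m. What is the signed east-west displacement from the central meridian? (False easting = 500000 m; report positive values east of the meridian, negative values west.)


displacement = 454225 - 500000 = -45775 m

-45775 m


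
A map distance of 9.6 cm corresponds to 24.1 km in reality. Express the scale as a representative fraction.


ground = 24.1 km = 2410000 cm; RF denominator = ground / map = 2410000 / 9.6 ≈ 251042; RF = 1:251042

1:251042


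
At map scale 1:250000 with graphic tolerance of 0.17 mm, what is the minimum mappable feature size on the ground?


ground = 0.17 mm * 250000 / 1000 = 42.5 m

42.5 m


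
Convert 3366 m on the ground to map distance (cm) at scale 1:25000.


map_cm = 3366 * 100 / 25000 = 13.464 cm ≈ 13.46 cm

13.46 cm


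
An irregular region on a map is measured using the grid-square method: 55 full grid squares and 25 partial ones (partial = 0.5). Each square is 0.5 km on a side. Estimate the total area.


effective squares = 55 + 25 * 0.5 = 67.5
area = 67.5 * 0.25 = 16.875 km^2

16.875 km^2


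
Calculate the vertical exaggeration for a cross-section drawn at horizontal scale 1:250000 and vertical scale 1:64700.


VE = horizontal_scale / vertical_scale = 250000 / 64700 ≈ 3.9

3.9x


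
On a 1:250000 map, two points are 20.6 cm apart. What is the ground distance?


ground = 20.6 cm * 250000 / 100 = 51500.0 m = 51.5 km

51.5 km


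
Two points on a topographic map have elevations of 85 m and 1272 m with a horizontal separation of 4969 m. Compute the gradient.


gradient = (1272 - 85) / 4969 = 1187 / 4969 = 0.2389

0.2389


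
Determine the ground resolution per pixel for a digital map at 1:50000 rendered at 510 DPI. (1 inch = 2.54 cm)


pixel_cm = 2.54 / 510 ≈ 0.00498 cm
ground = pixel_cm * 50000 / 100 = 2.54 * 50000 / (510 * 100) = 127000 / 51000 ≈ 2.49 m

2.49 m


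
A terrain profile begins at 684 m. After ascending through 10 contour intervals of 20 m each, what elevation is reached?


elevation = 684 + 10 * 20 = 884 m

884 m


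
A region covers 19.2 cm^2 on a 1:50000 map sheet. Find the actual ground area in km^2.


ground_area = 19.2 * (50000/100)^2 = 4800000.0 m^2 = 4.8 km^2

4.8 km^2


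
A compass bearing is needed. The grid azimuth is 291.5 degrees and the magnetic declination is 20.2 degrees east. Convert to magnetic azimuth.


magnetic azimuth = grid azimuth - declination (east +ve)
mag_az = 291.5 - 20.2 = 271.3 degrees

271.3 degrees


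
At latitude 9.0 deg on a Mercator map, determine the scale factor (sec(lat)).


SF = 1 / cos(9.0) = 1 / 0.987688 = 1.012

1.012


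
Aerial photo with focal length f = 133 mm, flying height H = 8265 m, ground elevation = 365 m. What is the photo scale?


scale = f / (H - h) = 133 mm / 7900 m = 133 / 7900000 = 1:59398

1:59398


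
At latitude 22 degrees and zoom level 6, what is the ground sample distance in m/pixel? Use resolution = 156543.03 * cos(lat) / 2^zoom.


res = 156543.03 * cos(22) / 2^6 = 156543.03 * 0.92718385 / 64 = 2267.88 m/pixel

2267.88 m/pixel


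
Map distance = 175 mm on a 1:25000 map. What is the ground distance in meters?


ground = 175 mm * 25000 / 1000 = 4375.0 m

4375.0 m


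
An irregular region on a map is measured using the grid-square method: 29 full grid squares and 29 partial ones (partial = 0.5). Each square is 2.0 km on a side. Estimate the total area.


effective squares = 29 + 29 * 0.5 = 43.5
area = 43.5 * 4.0 = 174.0 km^2

174.0 km^2


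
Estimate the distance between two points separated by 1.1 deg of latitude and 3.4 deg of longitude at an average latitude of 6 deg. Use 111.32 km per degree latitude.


dlat_km = 1.1 * 111.32 = 122.452
dlon_km = 3.4 * 111.32 * cos(6) ≈ 376.415
dist = sqrt(122.452^2 + 376.415^2) ≈ 395.8 km

395.8 km


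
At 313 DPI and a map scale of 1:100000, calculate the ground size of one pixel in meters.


pixel_cm = 2.54 / 313 ≈ 0.008115 cm
ground = pixel_cm * 100000 / 100 = 2.54 * 100000 / (313 * 100) = 254000 / 31300 ≈ 8.12 m

8.12 m


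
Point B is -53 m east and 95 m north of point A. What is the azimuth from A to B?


az = atan2(-53, 95) = -29.2 deg
adjusted to 0-360: 330.8 degrees

330.8 degrees


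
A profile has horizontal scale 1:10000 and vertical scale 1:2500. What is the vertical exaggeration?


VE = horizontal_scale / vertical_scale = 10000 / 2500 = 4.0

4.0x


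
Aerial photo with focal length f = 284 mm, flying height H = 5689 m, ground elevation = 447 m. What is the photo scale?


scale = f / (H - h) = 284 mm / 5242 m = 284 / 5242000 = 1:18458

1:18458


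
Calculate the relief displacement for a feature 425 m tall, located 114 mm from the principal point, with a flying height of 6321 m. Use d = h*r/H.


d = h * r / H = 425 * 114 / 6321 = 7.66 mm

7.66 mm


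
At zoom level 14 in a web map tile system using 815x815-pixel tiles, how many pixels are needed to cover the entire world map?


tiles per axis = 2^14 = 16384
total tiles = 16384^2 = 268435456
pixels per axis = 16384 * 815 = 13352960
total pixels = 13352960^2 = 178301540761600

178301540761600 pixels


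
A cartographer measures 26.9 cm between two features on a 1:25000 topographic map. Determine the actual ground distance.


ground = 26.9 cm * 25000 / 100 = 6725.0 m = 6.725 km

6.725 km


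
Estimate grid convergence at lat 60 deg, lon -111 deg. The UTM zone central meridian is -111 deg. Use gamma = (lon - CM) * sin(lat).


gamma = (-111 - -111) * sin(60) = 0 * 0.866025 = 0.0 degrees

0.0 degrees


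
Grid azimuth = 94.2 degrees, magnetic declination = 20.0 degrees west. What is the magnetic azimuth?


magnetic azimuth = grid azimuth - declination (east +ve)
mag_az = 94.2 - -20.0 = 114.2 degrees

114.2 degrees


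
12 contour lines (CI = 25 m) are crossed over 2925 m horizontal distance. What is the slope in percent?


elevation change = 12 * 25 = 300 m
slope = 300 / 2925 * 100 = 10.3%

10.3%


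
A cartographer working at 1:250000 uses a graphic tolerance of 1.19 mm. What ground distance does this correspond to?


ground = 1.19 mm * 250000 / 1000 = 297.5 m

297.5 m


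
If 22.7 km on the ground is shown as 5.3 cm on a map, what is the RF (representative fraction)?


ground = 22.7 km = 2270000 cm; RF denominator = ground / map = 2270000 / 5.3 ≈ 428302; RF = 1:428302

1:428302


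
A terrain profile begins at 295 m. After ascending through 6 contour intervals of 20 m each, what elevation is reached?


elevation = 295 + 6 * 20 = 415 m

415 m


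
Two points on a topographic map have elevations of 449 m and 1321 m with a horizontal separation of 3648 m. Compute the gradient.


gradient = (1321 - 449) / 3648 = 872 / 3648 = 0.239

0.239


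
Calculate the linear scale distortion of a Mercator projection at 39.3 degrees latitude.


SF = 1 / cos(39.3) = 1 / 0.77384 = 1.292

1.292


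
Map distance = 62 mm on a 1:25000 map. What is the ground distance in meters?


ground = 62 mm * 25000 / 1000 = 1550.0 m

1550.0 m


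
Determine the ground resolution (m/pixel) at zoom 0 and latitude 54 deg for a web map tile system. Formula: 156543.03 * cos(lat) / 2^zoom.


res = 156543.03 * cos(54) / 2^0 = 156543.03 * 0.58778525 / 1 = 92013.68 m/pixel

92013.68 m/pixel


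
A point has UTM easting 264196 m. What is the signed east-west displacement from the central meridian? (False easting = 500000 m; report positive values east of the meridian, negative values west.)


displacement = 264196 - 500000 = -235804 m

-235804 m


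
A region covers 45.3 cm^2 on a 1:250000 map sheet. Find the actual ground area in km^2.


ground_area = 45.3 * (250000/100)^2 = 283125000.0 m^2 = 283.125 km^2

283.125 km^2


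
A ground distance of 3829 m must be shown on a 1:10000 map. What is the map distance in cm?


map_cm = 3829 * 100 / 10000 = 38.29 cm

38.29 cm


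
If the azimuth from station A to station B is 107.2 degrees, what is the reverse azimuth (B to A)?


back azimuth = (107.2 + 180) mod 360 = 287.2 degrees

287.2 degrees


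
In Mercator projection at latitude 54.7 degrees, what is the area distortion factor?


area_distortion = 1/cos^2(54.7) = 2.995

2.995


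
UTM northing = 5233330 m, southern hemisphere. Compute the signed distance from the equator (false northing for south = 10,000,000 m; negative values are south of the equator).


For southern: actual = 5233330 - 10000000 = -4766670 m

-4766670 m


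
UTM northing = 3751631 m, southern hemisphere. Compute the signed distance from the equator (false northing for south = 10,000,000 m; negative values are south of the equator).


For southern: actual = 3751631 - 10000000 = -6248369 m

-6248369 m


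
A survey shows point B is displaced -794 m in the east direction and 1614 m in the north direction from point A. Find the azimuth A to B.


az = atan2(-794, 1614) = -26.2 deg
adjusted to 0-360: 333.8 degrees

333.8 degrees


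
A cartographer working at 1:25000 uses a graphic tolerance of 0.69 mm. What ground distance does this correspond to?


ground = 0.69 mm * 25000 / 1000 = 17.25 m

17.25 m


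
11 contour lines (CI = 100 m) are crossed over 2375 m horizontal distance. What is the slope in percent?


elevation change = 11 * 100 = 1100 m
slope = 1100 / 2375 * 100 = 46.3%

46.3%


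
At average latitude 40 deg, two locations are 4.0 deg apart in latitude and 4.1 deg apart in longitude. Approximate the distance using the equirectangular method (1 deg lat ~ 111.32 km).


dlat_km = 4.0 * 111.32 = 445.28
dlon_km = 4.1 * 111.32 * cos(40) ≈ 349.632
dist = sqrt(445.28^2 + 349.632^2) ≈ 566.1 km

566.1 km


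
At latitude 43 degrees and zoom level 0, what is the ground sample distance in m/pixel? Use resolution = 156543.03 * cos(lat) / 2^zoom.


res = 156543.03 * cos(43) / 2^0 = 156543.03 * 0.7313537 / 1 = 114488.32 m/pixel

114488.32 m/pixel
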